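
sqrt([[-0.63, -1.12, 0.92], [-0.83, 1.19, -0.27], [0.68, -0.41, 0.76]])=[[(0.26+0.9j), -0.49+0.35j, 0.40-0.37j], [-0.36+0.28j, (1.05+0.11j), (-0.13-0.11j)], [(0.3-0.25j), (-0.2-0.1j), (0.85+0.1j)]]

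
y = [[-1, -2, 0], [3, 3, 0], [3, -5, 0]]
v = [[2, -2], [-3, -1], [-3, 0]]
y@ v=[[4, 4], [-3, -9], [21, -1]]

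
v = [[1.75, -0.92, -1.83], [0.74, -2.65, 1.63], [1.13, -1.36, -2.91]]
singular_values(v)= [4.27, 3.21, 0.73]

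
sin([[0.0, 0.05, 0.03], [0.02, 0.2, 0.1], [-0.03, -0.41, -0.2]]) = [[0.0,0.05,0.03], [0.02,0.20,0.1], [-0.03,-0.41,-0.2]]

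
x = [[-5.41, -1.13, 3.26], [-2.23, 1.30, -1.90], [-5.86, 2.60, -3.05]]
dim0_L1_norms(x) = [13.5, 5.03, 8.21]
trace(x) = -7.16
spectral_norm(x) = 8.49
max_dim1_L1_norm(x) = 11.51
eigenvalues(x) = [(-3.5+3.69j), (-3.5-3.69j), (-0.16+0j)]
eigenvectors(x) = [[(-0.22+0.46j), (-0.22-0.46j), (-0.13+0j)], [(-0.36-0.06j), (-0.36+0.06j), (-0.85+0j)], [(-0.78+0j), -0.78-0.00j, (-0.5+0j)]]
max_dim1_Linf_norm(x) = 5.86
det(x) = -4.24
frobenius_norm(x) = 10.09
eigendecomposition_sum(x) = [[(-2.7+0.84j), -0.55-1.26j, 1.62+1.91j], [-1.10-1.71j, (0.76-0.62j), (-1.01+1.49j)], [(-2.92-3.16j), 1.37-1.57j, -1.56+3.47j]] + [[(-2.7-0.84j), (-0.55+1.26j), 1.62-1.91j], [-1.10+1.71j, (0.76+0.62j), -1.01-1.49j], [-2.92+3.16j, (1.37+1.57j), -1.56-3.47j]] + [[-0.00-0.00j, (-0.03+0j), 0.02-0.00j], [-0.03-0.00j, -0.23+0.00j, 0.11-0.00j], [(-0.02-0j), -0.13+0.00j, 0.07-0.00j]]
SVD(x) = [[-0.53, 0.84, -0.10], [-0.32, -0.31, -0.9], [-0.79, -0.44, 0.43]] @ diag([8.487682304536616, 5.458798892648017, 0.09145352306368024]) @ [[0.96, -0.22, 0.15], [-0.24, -0.46, 0.86], [0.12, 0.86, 0.49]]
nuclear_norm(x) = 14.04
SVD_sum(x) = [[-4.30, 0.98, -0.68], [-2.63, 0.6, -0.42], [-6.44, 1.47, -1.02]] + [[-1.11, -2.11, 3.95],[0.41, 0.77, -1.44],[0.57, 1.09, -2.05]] + [[-0.00, -0.01, -0.00], [-0.01, -0.07, -0.04], [0.0, 0.03, 0.02]]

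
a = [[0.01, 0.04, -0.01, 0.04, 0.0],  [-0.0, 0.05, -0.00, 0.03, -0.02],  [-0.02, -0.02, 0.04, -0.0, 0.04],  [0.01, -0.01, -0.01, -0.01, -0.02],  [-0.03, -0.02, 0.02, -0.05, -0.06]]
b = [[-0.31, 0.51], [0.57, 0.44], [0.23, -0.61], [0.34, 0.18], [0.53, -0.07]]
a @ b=[[0.03,0.04], [0.03,0.03], [0.03,-0.05], [-0.03,0.01], [-0.05,-0.04]]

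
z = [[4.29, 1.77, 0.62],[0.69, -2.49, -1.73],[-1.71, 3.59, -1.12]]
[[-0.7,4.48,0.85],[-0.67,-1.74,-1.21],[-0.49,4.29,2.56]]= z @[[-0.19,  0.6,  -0.03], [-0.09,  1.29,  0.63], [0.44,  -0.61,  -0.22]]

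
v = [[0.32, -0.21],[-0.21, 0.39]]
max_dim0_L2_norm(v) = 0.44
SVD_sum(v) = [[0.24, -0.28],[-0.28, 0.33]] + [[0.08, 0.07], [0.07, 0.06]]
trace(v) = 0.71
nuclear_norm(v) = 0.71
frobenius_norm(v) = 0.59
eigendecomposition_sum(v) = [[0.08, 0.07],[0.07, 0.06]] + [[0.24, -0.28], [-0.28, 0.33]]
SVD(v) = [[-0.65,0.76], [0.76,0.65]] @ diag([0.5678966885604376, 0.14210331143956237]) @ [[-0.65, 0.76], [0.76, 0.65]]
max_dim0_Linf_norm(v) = 0.39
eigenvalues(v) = [0.14, 0.57]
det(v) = 0.08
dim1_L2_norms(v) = [0.38, 0.44]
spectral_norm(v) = 0.57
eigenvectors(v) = [[-0.76, 0.65], [-0.65, -0.76]]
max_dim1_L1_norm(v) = 0.6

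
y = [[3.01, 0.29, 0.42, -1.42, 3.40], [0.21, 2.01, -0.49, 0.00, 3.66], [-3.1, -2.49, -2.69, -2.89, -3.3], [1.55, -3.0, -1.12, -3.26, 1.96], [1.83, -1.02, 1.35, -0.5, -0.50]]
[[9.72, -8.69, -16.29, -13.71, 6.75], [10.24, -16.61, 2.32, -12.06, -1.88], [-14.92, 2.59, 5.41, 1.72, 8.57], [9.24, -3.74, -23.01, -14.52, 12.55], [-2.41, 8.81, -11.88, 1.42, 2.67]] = y @ [[1.4,  0.25,  -3.02,  0.17,  3.11], [-3.53,  -2.54,  4.21,  -0.03,  -0.04], [-3.04,  3.56,  -1.69,  0.51,  -3.37], [4.68,  0.77,  1.29,  2.45,  -1.85], [4.25,  -2.68,  -1.73,  -3.22,  -1.12]]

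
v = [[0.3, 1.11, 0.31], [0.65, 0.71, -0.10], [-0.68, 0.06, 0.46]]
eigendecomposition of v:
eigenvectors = [[-0.60, -0.46, 0.44],[-0.68, 0.33, -0.32],[0.42, -0.82, 0.84]]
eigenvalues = [1.34, 0.05, 0.07]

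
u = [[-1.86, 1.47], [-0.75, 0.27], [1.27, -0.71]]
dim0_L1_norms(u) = [3.88, 2.45]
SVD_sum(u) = [[-1.95, 1.35], [-0.63, 0.44], [1.19, -0.82]] + [[0.09, 0.12], [-0.12, -0.17], [0.08, 0.11]]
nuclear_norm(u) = 3.17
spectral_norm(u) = 2.88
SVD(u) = [[-0.82, 0.52],[-0.27, -0.71],[0.5, 0.48]] @ diag([2.8790770608028944, 0.28950868373602423]) @ [[0.82,  -0.57], [0.57,  0.82]]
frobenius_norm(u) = 2.89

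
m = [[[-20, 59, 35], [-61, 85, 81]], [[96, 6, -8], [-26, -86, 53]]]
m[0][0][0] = -20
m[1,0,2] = -8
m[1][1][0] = -26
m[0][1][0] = -61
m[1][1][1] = -86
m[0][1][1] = 85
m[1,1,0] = -26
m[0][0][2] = 35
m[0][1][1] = 85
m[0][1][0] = -61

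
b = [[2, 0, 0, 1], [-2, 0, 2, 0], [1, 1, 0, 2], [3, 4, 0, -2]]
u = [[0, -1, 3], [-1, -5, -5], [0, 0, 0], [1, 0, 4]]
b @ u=[[1, -2, 10], [0, 2, -6], [1, -6, 6], [-6, -23, -19]]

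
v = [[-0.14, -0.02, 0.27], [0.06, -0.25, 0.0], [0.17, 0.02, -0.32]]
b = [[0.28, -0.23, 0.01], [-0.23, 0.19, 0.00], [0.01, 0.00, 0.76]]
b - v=[[0.42, -0.21, -0.26], [-0.29, 0.44, 0.0], [-0.16, -0.02, 1.08]]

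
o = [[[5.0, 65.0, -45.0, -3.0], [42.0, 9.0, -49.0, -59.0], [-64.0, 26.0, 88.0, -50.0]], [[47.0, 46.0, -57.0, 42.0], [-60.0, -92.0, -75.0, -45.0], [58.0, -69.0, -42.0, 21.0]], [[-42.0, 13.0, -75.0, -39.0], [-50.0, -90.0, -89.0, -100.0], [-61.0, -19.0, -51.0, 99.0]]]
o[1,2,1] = -69.0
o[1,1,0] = -60.0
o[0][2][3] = -50.0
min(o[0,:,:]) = -64.0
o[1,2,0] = 58.0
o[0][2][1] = 26.0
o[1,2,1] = -69.0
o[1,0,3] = 42.0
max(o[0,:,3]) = -3.0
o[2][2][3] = 99.0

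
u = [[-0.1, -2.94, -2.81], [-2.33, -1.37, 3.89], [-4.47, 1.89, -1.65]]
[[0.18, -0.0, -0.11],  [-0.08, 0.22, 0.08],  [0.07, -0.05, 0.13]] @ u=[[0.47, -0.74, -0.32],[-0.86, 0.08, 0.95],[-0.47, 0.11, -0.61]]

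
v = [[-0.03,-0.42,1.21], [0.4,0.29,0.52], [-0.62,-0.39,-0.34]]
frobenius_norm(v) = 1.68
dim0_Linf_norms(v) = [0.62, 0.42, 1.21]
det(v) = 0.10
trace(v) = -0.08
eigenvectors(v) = [[(-0.77+0j), (-0.77-0j), (-0.62+0j)], [(-0.13+0.36j), -0.13-0.36j, 0.76+0.00j], [(-0.01-0.52j), -0.01+0.52j, 0.20+0.00j]]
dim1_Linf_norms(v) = [1.21, 0.52, 0.62]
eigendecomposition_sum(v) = [[(-0.02+0.45j), -0.18+0.30j, (0.63+0.27j)], [0.21+0.09j, (0.11+0.14j), 0.23-0.24j], [(-0.31-0.01j), (-0.2-0.12j), -0.18+0.43j]] + [[-0.02-0.45j, -0.18-0.30j, (0.63-0.27j)], [(0.21-0.09j), (0.11-0.14j), (0.23+0.24j)], [-0.31+0.01j, -0.20+0.12j, (-0.18-0.43j)]] + [[0.01-0.00j, (-0.06-0j), (-0.04-0j)], [(-0.01+0j), 0.08+0.00j, (0.05+0j)], [(-0+0j), (0.02+0j), (0.01+0j)]]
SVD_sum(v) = [[0.29, -0.1, 1.16], [0.14, -0.05, 0.56], [-0.11, 0.04, -0.43]] + [[-0.32, -0.31, 0.05], [0.3, 0.29, -0.05], [-0.48, -0.46, 0.08]] + [[0.01, -0.01, -0.00],[-0.04, 0.05, 0.01],[-0.03, 0.04, 0.01]]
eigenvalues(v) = [(-0.09+1.02j), (-0.09-1.02j), (0.1+0j)]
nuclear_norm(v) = 2.40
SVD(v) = [[0.86, -0.50, -0.15], [0.41, 0.46, 0.79], [-0.32, -0.73, 0.6]] @ diag([1.401413471449964, 0.9151334809475732, 0.08106166842187675]) @ [[0.24, -0.08, 0.97], [0.72, 0.69, -0.12], [-0.66, 0.72, 0.22]]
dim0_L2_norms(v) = [0.74, 0.64, 1.36]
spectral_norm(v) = 1.40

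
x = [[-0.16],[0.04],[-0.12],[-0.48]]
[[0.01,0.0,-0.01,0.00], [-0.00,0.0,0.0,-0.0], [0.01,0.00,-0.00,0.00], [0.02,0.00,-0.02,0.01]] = x@ [[-0.05, -0.0, 0.04, -0.03]]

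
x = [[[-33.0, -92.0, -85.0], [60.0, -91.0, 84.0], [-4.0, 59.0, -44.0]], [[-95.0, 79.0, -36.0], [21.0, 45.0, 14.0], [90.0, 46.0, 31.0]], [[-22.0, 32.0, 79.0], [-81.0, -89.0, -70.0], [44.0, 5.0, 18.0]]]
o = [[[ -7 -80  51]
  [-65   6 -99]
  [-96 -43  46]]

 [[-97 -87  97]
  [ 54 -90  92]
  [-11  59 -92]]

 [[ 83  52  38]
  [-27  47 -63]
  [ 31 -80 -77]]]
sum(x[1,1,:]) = 80.0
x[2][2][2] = 18.0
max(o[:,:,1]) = 59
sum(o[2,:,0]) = 87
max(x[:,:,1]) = 79.0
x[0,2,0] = -4.0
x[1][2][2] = 31.0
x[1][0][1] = 79.0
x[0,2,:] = [-4.0, 59.0, -44.0]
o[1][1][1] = -90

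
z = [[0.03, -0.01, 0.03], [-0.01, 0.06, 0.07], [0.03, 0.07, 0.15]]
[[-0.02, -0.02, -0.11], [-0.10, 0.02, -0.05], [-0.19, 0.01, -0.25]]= z@[[0.66, -1.77, -1.43], [-0.02, -1.05, 0.99], [-1.37, 0.92, -1.83]]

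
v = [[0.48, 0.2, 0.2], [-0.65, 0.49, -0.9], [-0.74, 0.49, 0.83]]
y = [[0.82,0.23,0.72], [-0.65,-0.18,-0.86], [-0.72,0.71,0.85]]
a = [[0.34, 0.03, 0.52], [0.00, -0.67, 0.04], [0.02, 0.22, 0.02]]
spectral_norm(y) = 1.61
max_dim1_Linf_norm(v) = 0.9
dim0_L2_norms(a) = [0.34, 0.71, 0.52]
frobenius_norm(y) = 2.05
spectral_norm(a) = 0.71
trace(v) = 1.80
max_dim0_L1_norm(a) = 0.92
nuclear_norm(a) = 1.33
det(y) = 0.22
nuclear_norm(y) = 2.97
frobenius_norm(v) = 1.81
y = a + v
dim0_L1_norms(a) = [0.36, 0.92, 0.58]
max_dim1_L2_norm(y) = 1.32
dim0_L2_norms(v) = [1.1, 0.72, 1.24]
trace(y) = 1.49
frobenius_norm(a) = 0.94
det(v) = 0.66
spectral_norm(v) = 1.26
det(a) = -0.00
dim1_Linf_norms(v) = [0.48, 0.9, 0.83]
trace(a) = -0.31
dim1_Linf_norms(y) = [0.82, 0.86, 0.85]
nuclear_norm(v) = 2.91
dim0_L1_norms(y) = [2.19, 1.12, 2.43]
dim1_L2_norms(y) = [1.12, 1.09, 1.32]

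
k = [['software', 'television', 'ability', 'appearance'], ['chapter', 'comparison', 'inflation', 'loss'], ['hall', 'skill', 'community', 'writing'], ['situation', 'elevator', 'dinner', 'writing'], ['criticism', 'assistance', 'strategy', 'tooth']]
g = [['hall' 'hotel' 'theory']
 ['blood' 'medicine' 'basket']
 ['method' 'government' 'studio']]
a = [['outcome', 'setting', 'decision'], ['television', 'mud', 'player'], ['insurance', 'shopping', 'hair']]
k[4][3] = 'tooth'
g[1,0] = 'blood'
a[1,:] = ['television', 'mud', 'player']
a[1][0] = 'television'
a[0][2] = 'decision'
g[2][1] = 'government'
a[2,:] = ['insurance', 'shopping', 'hair']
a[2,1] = 'shopping'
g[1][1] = 'medicine'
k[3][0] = 'situation'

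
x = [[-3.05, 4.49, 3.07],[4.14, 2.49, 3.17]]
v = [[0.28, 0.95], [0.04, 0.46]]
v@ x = [[3.08,3.62,3.87], [1.78,1.33,1.58]]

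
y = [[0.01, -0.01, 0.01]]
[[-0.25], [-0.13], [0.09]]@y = [[-0.0, 0.0, -0.0], [-0.0, 0.00, -0.00], [0.0, -0.00, 0.0]]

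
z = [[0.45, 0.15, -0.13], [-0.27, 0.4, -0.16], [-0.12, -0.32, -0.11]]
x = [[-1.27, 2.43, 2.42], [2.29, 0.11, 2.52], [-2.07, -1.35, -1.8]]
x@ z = [[-1.52,0.01,-0.49],[0.70,-0.42,-0.59],[-0.35,-0.27,0.68]]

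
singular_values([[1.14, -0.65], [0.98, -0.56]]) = [1.73, 0.0]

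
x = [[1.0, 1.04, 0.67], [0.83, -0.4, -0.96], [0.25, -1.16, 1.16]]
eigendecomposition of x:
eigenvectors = [[(0.46+0j), -0.52+0.38j, (-0.52-0.38j)],[-0.79+0.00j, 0.15+0.15j, (0.15-0.15j)],[(-0.41+0j), -0.73+0.00j, (-0.73-0j)]]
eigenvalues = [(-1.38+0j), (1.57+0.11j), (1.57-0.11j)]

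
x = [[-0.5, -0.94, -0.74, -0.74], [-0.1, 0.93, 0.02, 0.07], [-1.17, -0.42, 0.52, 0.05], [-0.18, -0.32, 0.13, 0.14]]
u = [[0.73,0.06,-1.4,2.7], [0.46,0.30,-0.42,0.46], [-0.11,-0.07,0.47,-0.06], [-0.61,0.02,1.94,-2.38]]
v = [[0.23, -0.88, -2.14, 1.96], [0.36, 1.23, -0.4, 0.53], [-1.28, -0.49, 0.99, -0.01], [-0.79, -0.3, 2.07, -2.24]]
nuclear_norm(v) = 7.50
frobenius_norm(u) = 4.53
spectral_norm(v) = 4.44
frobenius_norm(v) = 4.92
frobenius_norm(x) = 2.26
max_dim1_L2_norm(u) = 3.13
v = x + u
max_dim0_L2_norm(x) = 1.42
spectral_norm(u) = 4.47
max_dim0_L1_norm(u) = 5.6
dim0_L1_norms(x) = [1.95, 2.61, 1.41, 1.0]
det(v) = 1.52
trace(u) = -0.88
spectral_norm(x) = 1.75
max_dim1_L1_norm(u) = 4.95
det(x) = -0.13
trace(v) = 0.21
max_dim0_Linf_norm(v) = 2.24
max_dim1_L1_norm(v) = 5.4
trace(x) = 1.09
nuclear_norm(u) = 5.50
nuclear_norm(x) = 3.78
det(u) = 0.01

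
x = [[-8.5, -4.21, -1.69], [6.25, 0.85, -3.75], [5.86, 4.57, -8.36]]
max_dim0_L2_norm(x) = 12.07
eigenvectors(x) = [[(-0.59+0j), (-0.59-0j), 0.66+0.00j], [(0.28+0.5j), 0.28-0.50j, -0.74+0.00j], [(0.2+0.53j), 0.20-0.53j, (0.13+0j)]]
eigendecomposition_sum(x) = [[(-4.53+1.52j),(-3.93+0.69j),0.90-3.99j],[3.44+3.12j,(2.45+3j),-3.81+1.14j],[(2.88+3.52j),1.94+3.27j,-3.85+0.55j]] + [[(-4.53-1.52j), -3.93-0.69j, 0.90+3.99j], [3.44-3.12j, 2.45-3.00j, (-3.81-1.14j)], [2.88-3.52j, (1.94-3.27j), (-3.85-0.55j)]] + [[(0.56-0j), (3.66-0j), (-3.48+0j)], [-0.62+0.00j, (-4.06+0j), 3.86-0.00j], [0.11-0.00j, (0.69-0j), -0.66+0.00j]]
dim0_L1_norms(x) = [20.61, 9.63, 13.8]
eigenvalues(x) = [(-5.93+5.07j), (-5.93-5.07j), (-4.15+0j)]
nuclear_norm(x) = 24.23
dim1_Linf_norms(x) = [8.5, 6.25, 8.36]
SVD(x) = [[-0.52, -0.82, -0.25], [0.48, -0.04, -0.88], [0.71, -0.57, 0.41]] @ diag([14.63573408233113, 7.200154999170142, 2.3968428941456192]) @ [[0.79, 0.40, -0.47], [0.46, 0.11, 0.88], [-0.40, 0.91, 0.10]]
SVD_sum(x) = [[-6.0, -3.02, 3.55], [5.55, 2.8, -3.28], [8.17, 4.12, -4.83]] + [[-2.74, -0.65, -5.18], [-0.14, -0.03, -0.26], [-1.91, -0.45, -3.62]] + [[0.24, -0.54, -0.06], [0.84, -1.91, -0.21], [-0.40, 0.91, 0.1]]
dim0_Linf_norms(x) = [8.5, 4.57, 8.36]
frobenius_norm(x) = 16.49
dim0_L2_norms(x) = [12.07, 6.27, 9.32]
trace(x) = -16.01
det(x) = -252.58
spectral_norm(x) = 14.64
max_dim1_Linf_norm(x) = 8.5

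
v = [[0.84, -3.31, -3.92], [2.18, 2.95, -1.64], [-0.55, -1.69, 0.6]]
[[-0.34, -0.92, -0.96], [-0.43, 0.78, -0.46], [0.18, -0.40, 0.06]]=v@[[-0.04, 0.09, -0.22], [-0.05, 0.23, 0.08], [0.12, 0.06, 0.13]]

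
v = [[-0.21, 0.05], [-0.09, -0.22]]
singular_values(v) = [0.25, 0.21]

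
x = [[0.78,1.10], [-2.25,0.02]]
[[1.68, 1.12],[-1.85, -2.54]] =x @ [[0.83, 1.13], [0.94, 0.22]]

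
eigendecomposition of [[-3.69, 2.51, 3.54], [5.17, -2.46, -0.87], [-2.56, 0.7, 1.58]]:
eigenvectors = [[-0.54+0.00j, (0.39+0.27j), 0.39-0.27j], [0.80+0.00j, (0.72+0j), 0.72-0.00j], [-0.27+0.00j, (-0.15+0.48j), -0.15-0.48j]]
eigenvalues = [(-5.65+0j), (0.54+1.37j), (0.54-1.37j)]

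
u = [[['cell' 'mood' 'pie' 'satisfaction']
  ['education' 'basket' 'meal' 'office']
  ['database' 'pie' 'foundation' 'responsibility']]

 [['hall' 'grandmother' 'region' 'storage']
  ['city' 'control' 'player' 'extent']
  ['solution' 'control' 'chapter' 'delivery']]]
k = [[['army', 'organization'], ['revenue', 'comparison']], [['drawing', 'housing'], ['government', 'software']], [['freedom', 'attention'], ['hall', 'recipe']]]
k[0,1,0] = 'revenue'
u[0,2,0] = 'database'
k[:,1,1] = ['comparison', 'software', 'recipe']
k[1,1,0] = 'government'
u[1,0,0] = 'hall'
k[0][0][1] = 'organization'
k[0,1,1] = 'comparison'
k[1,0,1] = 'housing'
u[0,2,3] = 'responsibility'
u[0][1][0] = 'education'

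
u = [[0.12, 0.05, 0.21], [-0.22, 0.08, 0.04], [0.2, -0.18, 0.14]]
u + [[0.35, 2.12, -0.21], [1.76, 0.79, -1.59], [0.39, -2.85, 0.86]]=[[0.47, 2.17, 0.00], [1.54, 0.87, -1.55], [0.59, -3.03, 1.00]]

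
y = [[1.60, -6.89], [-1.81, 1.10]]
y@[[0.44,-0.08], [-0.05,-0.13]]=[[1.05, 0.77], [-0.85, 0.0]]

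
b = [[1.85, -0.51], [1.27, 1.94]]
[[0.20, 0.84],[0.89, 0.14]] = b @ [[0.2, 0.40], [0.33, -0.19]]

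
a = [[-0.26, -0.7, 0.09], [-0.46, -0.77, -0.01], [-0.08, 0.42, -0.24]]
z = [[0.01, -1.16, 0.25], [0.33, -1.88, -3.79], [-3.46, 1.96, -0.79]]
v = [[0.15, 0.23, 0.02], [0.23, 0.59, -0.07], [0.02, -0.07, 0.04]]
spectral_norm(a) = 1.22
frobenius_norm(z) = 5.99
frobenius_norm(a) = 1.27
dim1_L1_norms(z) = [1.42, 6.0, 6.21]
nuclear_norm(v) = 0.79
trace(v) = 0.78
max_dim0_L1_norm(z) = 5.0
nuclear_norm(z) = 9.31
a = z @ v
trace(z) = -2.66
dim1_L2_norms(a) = [0.75, 0.9, 0.49]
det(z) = -16.89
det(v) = -0.00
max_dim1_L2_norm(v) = 0.64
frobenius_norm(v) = 0.70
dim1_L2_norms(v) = [0.28, 0.64, 0.08]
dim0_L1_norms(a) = [0.8, 1.89, 0.34]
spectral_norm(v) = 0.69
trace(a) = -1.27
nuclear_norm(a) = 1.58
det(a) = 0.00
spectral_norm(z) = 4.42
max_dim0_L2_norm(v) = 0.64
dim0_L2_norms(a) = [0.53, 1.12, 0.26]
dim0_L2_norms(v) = [0.28, 0.64, 0.08]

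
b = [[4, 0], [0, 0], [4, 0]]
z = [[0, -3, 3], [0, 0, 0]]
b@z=[[0, -12, 12], [0, 0, 0], [0, -12, 12]]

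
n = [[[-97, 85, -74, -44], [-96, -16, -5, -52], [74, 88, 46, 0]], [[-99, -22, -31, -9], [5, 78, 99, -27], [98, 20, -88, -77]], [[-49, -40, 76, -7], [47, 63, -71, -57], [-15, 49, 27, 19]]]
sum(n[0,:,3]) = -96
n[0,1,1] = -16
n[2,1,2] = -71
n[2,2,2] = 27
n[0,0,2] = -74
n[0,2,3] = 0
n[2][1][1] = 63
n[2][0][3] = -7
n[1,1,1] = 78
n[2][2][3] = 19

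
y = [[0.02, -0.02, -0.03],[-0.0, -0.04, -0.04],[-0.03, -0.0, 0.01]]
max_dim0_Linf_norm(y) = 0.04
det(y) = 0.00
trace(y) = -0.01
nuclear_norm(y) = 0.10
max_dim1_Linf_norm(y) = 0.04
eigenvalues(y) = [0.04, -0.0, -0.05]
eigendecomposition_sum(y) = [[0.03, -0.01, -0.02], [0.01, -0.00, -0.01], [-0.03, 0.01, 0.02]] + [[-0.0, 0.0, -0.00], [0.0, -0.0, 0.0], [-0.00, 0.00, -0.0]] + [[-0.01,-0.01,-0.01],[-0.01,-0.04,-0.03],[-0.0,-0.01,-0.01]]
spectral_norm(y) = 0.07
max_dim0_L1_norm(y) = 0.08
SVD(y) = [[-0.58, 0.32, 0.75],  [-0.79, -0.46, -0.41],  [0.22, -0.83, 0.52]] @ diag([0.06911172755803217, 0.03347506213650169, 0.0017289675826017144]) @ [[-0.26, 0.62, 0.74], [0.93, 0.37, 0.02], [-0.25, 0.69, -0.67]]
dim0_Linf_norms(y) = [0.03, 0.04, 0.04]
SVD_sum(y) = [[0.01, -0.02, -0.03], [0.01, -0.03, -0.04], [-0.00, 0.01, 0.01]] + [[0.01, 0.0, 0.00], [-0.01, -0.01, -0.0], [-0.03, -0.01, -0.0]] + [[-0.00, 0.00, -0.00], [0.0, -0.00, 0.0], [-0.0, 0.0, -0.00]]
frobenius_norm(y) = 0.08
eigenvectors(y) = [[-0.67, 0.27, -0.35], [-0.33, -0.7, -0.92], [0.67, 0.66, -0.18]]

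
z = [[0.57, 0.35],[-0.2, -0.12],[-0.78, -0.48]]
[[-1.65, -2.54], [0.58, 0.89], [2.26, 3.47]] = z @ [[-3.80, -4.16], [1.47, -0.47]]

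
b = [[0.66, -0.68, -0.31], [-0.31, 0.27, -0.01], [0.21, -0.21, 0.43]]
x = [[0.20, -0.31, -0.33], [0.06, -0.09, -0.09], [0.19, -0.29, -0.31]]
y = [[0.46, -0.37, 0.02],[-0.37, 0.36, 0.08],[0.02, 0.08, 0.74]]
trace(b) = 1.36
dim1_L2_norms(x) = [0.49, 0.14, 0.47]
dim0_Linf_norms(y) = [0.46, 0.37, 0.74]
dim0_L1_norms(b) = [1.18, 1.16, 0.75]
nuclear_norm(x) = 0.70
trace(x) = -0.20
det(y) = 0.02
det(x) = -0.00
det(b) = -0.02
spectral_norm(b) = 1.09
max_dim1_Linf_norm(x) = 0.33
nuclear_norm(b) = 1.62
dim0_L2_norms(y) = [0.59, 0.52, 0.74]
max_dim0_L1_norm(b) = 1.18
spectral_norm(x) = 0.69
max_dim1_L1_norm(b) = 1.65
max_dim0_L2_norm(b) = 0.76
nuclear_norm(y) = 1.56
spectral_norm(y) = 0.81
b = x + y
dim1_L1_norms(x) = [0.84, 0.24, 0.79]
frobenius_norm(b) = 1.20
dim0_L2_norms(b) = [0.76, 0.76, 0.53]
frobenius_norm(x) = 0.69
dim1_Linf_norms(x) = [0.33, 0.09, 0.31]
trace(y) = 1.56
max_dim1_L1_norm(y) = 0.85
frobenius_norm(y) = 1.08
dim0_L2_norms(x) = [0.28, 0.43, 0.46]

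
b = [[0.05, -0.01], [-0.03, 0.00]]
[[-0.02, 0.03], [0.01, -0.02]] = b @ [[-0.35, 0.61], [0.11, 0.09]]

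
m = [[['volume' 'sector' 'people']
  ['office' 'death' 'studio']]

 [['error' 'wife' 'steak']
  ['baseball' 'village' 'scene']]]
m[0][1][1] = 'death'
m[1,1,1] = 'village'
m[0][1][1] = 'death'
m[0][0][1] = 'sector'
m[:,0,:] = [['volume', 'sector', 'people'], ['error', 'wife', 'steak']]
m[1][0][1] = 'wife'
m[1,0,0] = 'error'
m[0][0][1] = 'sector'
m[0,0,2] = 'people'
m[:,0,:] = [['volume', 'sector', 'people'], ['error', 'wife', 'steak']]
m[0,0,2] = 'people'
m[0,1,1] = 'death'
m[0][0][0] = 'volume'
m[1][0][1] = 'wife'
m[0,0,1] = 'sector'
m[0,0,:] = ['volume', 'sector', 'people']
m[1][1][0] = 'baseball'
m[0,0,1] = 'sector'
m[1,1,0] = 'baseball'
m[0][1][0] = 'office'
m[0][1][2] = 'studio'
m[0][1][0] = 'office'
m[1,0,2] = 'steak'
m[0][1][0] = 'office'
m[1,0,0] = 'error'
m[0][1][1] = 'death'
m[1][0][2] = 'steak'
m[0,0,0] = 'volume'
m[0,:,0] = ['volume', 'office']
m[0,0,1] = 'sector'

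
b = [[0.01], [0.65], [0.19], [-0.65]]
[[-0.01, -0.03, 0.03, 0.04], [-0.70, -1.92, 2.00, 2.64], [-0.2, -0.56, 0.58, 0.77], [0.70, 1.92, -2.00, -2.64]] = b @ [[-1.07, -2.96, 3.07, 4.06]]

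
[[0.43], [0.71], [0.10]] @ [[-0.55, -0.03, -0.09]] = [[-0.24, -0.01, -0.04],[-0.39, -0.02, -0.06],[-0.06, -0.00, -0.01]]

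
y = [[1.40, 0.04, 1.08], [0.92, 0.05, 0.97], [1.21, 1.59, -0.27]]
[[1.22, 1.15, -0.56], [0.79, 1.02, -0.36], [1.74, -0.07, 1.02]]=y @ [[0.92,0.05,-0.38], [0.38,0.09,0.92], [-0.08,1.00,-0.06]]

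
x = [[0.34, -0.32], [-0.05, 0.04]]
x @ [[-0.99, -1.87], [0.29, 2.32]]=[[-0.43, -1.38], [0.06, 0.19]]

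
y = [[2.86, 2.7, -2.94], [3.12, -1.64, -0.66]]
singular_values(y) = [5.2, 3.15]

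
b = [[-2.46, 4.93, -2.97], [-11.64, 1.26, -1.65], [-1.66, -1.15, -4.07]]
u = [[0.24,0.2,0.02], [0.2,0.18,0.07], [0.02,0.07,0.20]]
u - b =[[2.70, -4.73, 2.99], [11.84, -1.08, 1.72], [1.68, 1.22, 4.27]]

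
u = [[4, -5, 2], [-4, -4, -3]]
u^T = [[4, -4], [-5, -4], [2, -3]]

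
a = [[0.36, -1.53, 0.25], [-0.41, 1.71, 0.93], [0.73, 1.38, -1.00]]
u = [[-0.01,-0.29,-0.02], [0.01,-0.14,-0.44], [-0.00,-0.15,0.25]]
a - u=[[0.37, -1.24, 0.27],[-0.42, 1.85, 1.37],[0.73, 1.53, -1.25]]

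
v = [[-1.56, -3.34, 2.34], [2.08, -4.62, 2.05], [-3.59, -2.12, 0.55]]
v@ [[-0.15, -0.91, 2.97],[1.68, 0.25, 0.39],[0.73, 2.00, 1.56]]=[[-3.67, 5.26, -2.29], [-6.58, 1.05, 7.57], [-2.62, 3.84, -10.63]]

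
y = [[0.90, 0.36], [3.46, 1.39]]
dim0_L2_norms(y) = [3.58, 1.44]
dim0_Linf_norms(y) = [3.46, 1.39]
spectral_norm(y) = 3.85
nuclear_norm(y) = 3.85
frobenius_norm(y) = 3.85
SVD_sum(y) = [[0.9, 0.36], [3.46, 1.39]] + [[0.00, -0.00], [-0.00, 0.00]]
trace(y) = 2.29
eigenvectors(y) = [[-0.37, -0.25],[0.93, -0.97]]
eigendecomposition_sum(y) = [[0.0, -0.0], [-0.00, 0.00]] + [[0.9, 0.36], [3.46, 1.39]]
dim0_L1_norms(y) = [4.36, 1.75]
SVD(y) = [[-0.25, -0.97],[-0.97, 0.25]] @ diag([3.8527000967473484, 0.00140161441700546]) @ [[-0.93, -0.37], [-0.37, 0.93]]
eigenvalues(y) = [0.0, 2.29]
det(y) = 0.01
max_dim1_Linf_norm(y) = 3.46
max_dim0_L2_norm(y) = 3.58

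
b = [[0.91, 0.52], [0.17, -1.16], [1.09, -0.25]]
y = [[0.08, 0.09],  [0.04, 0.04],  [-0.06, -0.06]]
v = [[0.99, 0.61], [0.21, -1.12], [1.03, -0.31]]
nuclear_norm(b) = 2.73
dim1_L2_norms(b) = [1.05, 1.17, 1.12]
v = y + b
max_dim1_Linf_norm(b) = 1.16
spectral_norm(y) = 0.16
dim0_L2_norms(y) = [0.11, 0.12]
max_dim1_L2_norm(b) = 1.17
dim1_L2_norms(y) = [0.12, 0.06, 0.08]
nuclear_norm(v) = 2.76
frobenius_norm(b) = 1.93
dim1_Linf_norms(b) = [0.91, 1.16, 1.09]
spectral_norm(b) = 1.43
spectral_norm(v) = 1.45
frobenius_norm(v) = 1.95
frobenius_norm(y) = 0.16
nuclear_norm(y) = 0.16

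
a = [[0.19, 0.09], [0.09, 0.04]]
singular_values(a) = [0.23, 0.0]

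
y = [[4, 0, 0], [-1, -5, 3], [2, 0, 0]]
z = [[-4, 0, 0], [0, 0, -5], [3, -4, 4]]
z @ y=[[-16, 0, 0], [-10, 0, 0], [24, 20, -12]]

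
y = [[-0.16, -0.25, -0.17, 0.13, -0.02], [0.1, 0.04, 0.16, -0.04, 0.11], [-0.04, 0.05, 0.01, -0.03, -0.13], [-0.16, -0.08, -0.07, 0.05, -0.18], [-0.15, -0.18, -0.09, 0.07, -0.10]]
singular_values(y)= [0.54, 0.23, 0.1, 0.02, 0.0]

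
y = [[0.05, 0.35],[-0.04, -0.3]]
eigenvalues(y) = [0.0, -0.25]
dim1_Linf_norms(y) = [0.35, 0.3]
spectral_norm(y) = 0.47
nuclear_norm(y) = 0.47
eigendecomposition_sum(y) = [[0.00, 0.01], [-0.0, -0.0]] + [[0.05,  0.34], [-0.04,  -0.30]]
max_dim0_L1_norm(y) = 0.65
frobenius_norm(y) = 0.47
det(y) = -0.00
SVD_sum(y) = [[0.05, 0.35], [-0.04, -0.30]] + [[0.0, -0.0],[0.0, -0.00]]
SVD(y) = [[-0.76,0.65],[0.65,0.76]] @ diag([0.4653980909892285, 0.002148698113209811]) @ [[-0.14, -0.99],[0.99, -0.14]]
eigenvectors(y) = [[0.99, -0.76], [-0.13, 0.66]]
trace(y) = -0.25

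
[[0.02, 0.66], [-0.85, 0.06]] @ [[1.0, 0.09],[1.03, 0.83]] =[[0.7, 0.55], [-0.79, -0.03]]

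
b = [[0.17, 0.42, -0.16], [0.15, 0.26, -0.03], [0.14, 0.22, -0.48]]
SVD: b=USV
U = [[-0.63, -0.49, -0.60], [-0.35, -0.51, 0.79], [-0.69, 0.71, 0.15]]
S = [0.72, 0.31, 0.04]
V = [[-0.36, -0.7, 0.61], [-0.19, -0.59, -0.79], [0.91, -0.4, 0.07]]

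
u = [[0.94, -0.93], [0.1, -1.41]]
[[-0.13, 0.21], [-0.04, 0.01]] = u@[[-0.12,0.23],  [0.02,0.01]]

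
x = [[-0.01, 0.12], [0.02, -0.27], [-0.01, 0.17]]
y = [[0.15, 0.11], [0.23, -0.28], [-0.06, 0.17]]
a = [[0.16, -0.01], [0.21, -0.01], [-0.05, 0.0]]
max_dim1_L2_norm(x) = 0.27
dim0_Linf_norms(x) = [0.02, 0.27]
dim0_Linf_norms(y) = [0.23, 0.28]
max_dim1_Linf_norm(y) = 0.28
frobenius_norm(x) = 0.34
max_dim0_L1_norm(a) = 0.42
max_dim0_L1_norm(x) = 0.56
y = a + x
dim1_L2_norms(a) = [0.16, 0.21, 0.05]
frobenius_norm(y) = 0.45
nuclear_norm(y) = 0.60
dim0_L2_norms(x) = [0.02, 0.34]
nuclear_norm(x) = 0.34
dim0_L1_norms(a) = [0.42, 0.02]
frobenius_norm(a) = 0.27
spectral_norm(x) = 0.34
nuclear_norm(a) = 0.27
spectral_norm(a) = 0.27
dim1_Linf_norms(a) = [0.16, 0.21, 0.05]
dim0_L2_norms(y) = [0.28, 0.35]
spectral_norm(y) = 0.40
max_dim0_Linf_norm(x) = 0.27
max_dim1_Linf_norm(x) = 0.27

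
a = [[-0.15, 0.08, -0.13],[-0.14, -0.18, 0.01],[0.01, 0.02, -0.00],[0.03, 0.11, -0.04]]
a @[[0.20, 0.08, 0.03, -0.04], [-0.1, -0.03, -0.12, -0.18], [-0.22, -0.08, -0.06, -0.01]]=[[-0.01,-0.0,-0.01,-0.01], [-0.01,-0.01,0.02,0.04], [-0.0,0.00,-0.00,-0.00], [0.00,0.00,-0.01,-0.02]]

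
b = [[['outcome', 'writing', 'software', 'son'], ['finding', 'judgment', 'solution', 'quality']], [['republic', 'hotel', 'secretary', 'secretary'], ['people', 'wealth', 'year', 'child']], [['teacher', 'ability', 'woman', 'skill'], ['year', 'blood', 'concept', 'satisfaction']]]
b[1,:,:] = [['republic', 'hotel', 'secretary', 'secretary'], ['people', 'wealth', 'year', 'child']]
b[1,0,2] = 'secretary'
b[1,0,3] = 'secretary'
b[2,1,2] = 'concept'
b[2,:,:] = [['teacher', 'ability', 'woman', 'skill'], ['year', 'blood', 'concept', 'satisfaction']]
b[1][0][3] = 'secretary'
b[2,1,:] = ['year', 'blood', 'concept', 'satisfaction']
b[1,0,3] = 'secretary'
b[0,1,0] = 'finding'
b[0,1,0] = 'finding'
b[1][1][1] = 'wealth'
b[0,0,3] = 'son'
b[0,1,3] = 'quality'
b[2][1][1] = 'blood'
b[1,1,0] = 'people'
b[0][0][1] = 'writing'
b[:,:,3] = [['son', 'quality'], ['secretary', 'child'], ['skill', 'satisfaction']]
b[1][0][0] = 'republic'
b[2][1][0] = 'year'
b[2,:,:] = [['teacher', 'ability', 'woman', 'skill'], ['year', 'blood', 'concept', 'satisfaction']]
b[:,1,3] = ['quality', 'child', 'satisfaction']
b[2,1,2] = 'concept'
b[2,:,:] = [['teacher', 'ability', 'woman', 'skill'], ['year', 'blood', 'concept', 'satisfaction']]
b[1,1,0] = 'people'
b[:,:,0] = [['outcome', 'finding'], ['republic', 'people'], ['teacher', 'year']]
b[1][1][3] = 'child'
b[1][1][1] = 'wealth'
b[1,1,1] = 'wealth'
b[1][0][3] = 'secretary'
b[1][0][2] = 'secretary'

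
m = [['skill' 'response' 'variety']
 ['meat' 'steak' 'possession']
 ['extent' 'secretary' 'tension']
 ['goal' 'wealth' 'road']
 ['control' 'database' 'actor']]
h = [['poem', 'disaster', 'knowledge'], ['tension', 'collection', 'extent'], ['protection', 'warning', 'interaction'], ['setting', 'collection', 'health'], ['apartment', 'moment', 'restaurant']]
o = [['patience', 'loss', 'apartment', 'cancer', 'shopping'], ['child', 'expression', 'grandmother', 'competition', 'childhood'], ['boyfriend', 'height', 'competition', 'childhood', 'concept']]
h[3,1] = 'collection'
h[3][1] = 'collection'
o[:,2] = ['apartment', 'grandmother', 'competition']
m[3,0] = 'goal'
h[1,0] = 'tension'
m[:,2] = ['variety', 'possession', 'tension', 'road', 'actor']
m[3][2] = 'road'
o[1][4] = 'childhood'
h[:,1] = ['disaster', 'collection', 'warning', 'collection', 'moment']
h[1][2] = 'extent'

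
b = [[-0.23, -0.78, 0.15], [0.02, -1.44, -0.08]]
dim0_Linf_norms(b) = [0.23, 1.44, 0.15]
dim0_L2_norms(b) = [0.23, 1.64, 0.17]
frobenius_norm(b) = 1.66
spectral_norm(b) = 1.64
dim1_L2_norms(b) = [0.83, 1.44]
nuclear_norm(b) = 1.91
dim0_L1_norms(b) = [0.25, 2.22, 0.23]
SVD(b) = [[-0.48, -0.88], [-0.88, 0.48]] @ diag([1.64030650369043, 0.27128319879947577]) @ [[0.06, 1.00, -0.0], [0.78, -0.05, -0.63]]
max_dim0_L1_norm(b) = 2.22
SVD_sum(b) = [[-0.05, -0.79, 0.0],[-0.08, -1.43, 0.0]] + [[-0.18, 0.01, 0.15], [0.1, -0.01, -0.08]]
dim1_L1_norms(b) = [1.16, 1.54]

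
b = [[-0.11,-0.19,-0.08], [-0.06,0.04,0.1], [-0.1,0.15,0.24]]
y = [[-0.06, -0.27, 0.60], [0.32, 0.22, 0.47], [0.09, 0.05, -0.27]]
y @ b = [[-0.04, 0.09, 0.12], [-0.10, 0.02, 0.11], [0.01, -0.06, -0.07]]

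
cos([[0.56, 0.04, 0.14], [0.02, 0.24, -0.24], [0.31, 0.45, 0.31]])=[[0.83, -0.05, -0.05],[0.03, 1.02, 0.06],[-0.14, -0.13, 0.98]]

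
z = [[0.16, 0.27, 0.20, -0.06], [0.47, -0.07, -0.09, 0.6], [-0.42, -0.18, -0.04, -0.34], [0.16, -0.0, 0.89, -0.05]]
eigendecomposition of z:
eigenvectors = [[-0.17+0.00j,(-0.17-0j),(-0.68+0j),(0.58+0j)], [0.10-0.59j,(0.1+0.59j),(0.38+0j),-0.73+0.00j], [(0.12+0.38j),0.12-0.38j,(0.16+0j),(-0.06+0j)], [0.67+0.00j,0.67-0.00j,(0.61+0j),-0.36+0.00j]]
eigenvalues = [(0.07+0.5j), (0.07-0.5j), (0.01+0j), (-0.16+0j)]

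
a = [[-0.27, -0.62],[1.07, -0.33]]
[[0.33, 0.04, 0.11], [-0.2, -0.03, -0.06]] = a@ [[-0.31, -0.04, -0.10], [-0.39, -0.05, -0.13]]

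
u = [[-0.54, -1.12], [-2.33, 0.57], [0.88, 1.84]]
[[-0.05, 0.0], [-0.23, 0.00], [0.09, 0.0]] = u @ [[0.10, -0.00], [-0.0, 0.0]]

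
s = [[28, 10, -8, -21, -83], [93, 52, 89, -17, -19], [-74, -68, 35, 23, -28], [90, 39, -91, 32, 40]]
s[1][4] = -19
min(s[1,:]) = -19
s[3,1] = 39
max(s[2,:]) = 35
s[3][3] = 32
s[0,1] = 10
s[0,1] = 10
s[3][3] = 32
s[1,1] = 52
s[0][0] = 28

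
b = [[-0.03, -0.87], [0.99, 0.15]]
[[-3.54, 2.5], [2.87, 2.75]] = b @ [[2.29, 3.23], [3.99, -2.98]]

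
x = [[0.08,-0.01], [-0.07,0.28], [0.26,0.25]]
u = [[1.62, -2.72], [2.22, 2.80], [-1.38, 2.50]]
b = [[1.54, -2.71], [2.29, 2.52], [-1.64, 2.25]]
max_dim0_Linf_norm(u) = 2.8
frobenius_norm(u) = 5.56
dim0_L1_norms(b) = [5.47, 7.48]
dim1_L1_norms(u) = [4.34, 5.02, 3.88]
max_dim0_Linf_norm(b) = 2.71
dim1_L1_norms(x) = [0.09, 0.35, 0.51]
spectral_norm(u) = 4.66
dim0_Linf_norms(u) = [2.22, 2.8]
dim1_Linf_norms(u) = [2.72, 2.8, 2.5]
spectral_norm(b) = 4.39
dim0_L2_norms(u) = [3.08, 4.64]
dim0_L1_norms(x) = [0.41, 0.54]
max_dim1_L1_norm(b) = 4.81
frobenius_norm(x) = 0.47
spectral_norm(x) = 0.41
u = b + x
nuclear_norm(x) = 0.64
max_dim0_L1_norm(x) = 0.54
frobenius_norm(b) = 5.39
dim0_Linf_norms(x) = [0.26, 0.28]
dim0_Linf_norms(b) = [2.29, 2.71]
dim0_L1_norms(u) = [5.22, 8.02]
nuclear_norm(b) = 7.52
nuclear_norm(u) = 7.70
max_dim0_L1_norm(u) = 8.02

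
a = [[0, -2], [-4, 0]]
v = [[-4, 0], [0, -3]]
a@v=[[0, 6], [16, 0]]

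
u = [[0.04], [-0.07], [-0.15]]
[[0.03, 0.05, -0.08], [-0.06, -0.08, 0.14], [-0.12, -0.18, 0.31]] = u@[[0.81, 1.20, -2.05]]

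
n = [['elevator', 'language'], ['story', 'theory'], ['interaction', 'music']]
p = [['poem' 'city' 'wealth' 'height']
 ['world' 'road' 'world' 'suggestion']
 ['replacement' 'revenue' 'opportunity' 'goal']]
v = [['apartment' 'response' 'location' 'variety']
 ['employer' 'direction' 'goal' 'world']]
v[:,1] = ['response', 'direction']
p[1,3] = 'suggestion'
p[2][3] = 'goal'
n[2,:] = ['interaction', 'music']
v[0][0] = 'apartment'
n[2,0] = 'interaction'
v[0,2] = 'location'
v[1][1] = 'direction'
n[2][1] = 'music'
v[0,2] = 'location'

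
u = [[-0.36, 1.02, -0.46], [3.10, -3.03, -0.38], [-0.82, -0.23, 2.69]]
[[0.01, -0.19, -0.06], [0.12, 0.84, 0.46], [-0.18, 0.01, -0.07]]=u @ [[0.02, 0.18, 0.15], [-0.01, -0.10, -0.0], [-0.06, 0.05, 0.02]]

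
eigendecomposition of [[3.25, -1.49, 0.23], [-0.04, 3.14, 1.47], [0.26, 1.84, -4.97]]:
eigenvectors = [[0.06, 1.00, -0.99], [0.17, -0.04, 0.11], [-0.98, 0.02, -0.01]]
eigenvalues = [-5.31, 3.32, 3.41]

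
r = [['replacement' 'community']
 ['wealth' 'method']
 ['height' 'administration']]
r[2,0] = 'height'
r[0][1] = 'community'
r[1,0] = 'wealth'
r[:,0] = ['replacement', 'wealth', 'height']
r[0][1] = 'community'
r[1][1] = 'method'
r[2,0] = 'height'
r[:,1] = ['community', 'method', 'administration']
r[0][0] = 'replacement'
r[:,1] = ['community', 'method', 'administration']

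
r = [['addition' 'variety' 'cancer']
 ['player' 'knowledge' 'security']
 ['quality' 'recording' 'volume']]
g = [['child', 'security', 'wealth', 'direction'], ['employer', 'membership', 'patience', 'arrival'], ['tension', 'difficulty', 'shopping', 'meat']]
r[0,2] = 'cancer'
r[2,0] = 'quality'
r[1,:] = ['player', 'knowledge', 'security']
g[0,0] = 'child'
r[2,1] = 'recording'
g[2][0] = 'tension'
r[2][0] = 'quality'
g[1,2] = 'patience'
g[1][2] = 'patience'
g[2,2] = 'shopping'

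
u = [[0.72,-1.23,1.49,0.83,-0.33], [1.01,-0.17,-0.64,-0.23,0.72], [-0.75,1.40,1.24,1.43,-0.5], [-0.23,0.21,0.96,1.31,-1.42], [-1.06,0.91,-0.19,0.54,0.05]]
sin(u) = [[0.95,  -2.27,  0.64,  -0.31,  0.58], [1.36,  -0.29,  -0.98,  -0.46,  0.96], [-1.21,  1.46,  1.01,  1.04,  -0.24], [-0.41,  0.16,  0.24,  0.7,  -0.94], [-1.51,  1.38,  0.35,  1.06,  -0.34]]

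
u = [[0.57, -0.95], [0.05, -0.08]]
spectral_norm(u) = 1.11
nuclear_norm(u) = 1.11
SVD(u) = [[-1.0, -0.08], [-0.08, 1.0]] @ diag([1.1118889692725025, 0.0017088037137765275]) @ [[-0.51, 0.86], [0.86, 0.51]]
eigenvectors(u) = [[1.0, 0.86], [0.09, 0.51]]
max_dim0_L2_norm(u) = 0.95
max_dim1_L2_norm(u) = 1.11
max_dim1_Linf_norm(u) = 0.95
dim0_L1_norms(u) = [0.62, 1.03]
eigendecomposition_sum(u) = [[0.57, -0.96], [0.05, -0.08]] + [[-0.0, 0.01], [-0.0, 0.00]]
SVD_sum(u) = [[0.57, -0.95], [0.05, -0.08]] + [[-0.00,-0.00],[0.00,0.0]]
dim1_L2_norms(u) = [1.11, 0.09]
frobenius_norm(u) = 1.11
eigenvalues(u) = [0.49, 0.0]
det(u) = 0.00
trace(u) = 0.49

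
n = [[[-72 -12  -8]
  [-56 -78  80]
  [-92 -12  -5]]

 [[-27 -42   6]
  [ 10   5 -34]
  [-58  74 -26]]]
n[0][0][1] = -12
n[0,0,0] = -72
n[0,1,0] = -56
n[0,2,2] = -5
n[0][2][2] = -5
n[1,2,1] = 74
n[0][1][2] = 80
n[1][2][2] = -26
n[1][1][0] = 10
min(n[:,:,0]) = -92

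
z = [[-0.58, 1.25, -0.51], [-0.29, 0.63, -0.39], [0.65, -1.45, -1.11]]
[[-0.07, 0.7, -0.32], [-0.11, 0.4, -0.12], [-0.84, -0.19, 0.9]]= z @ [[-0.1,-0.39,0.31], [0.12,0.23,-0.24], [0.54,-0.36,-0.32]]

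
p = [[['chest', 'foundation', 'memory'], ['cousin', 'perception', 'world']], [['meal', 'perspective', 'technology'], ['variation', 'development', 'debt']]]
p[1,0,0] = 'meal'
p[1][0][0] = 'meal'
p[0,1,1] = 'perception'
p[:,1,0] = ['cousin', 'variation']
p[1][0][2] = 'technology'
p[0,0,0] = 'chest'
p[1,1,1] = 'development'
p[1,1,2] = 'debt'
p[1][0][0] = 'meal'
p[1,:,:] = [['meal', 'perspective', 'technology'], ['variation', 'development', 'debt']]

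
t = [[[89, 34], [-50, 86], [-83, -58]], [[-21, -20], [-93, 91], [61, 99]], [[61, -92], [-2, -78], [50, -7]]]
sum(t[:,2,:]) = 62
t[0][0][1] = 34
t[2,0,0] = 61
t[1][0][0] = -21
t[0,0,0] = 89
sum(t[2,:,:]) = -68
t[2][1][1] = -78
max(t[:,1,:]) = 91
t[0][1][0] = -50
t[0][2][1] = -58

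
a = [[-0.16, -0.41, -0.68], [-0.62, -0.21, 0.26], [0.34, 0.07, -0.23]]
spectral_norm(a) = 0.83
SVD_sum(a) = [[0.27, -0.1, -0.51], [-0.22, 0.08, 0.42], [0.16, -0.06, -0.3]] + [[-0.43,-0.31,-0.17], [-0.40,-0.29,-0.16], [0.18,0.13,0.07]] + [[-0.00, 0.0, -0.0],[0.0, -0.0, 0.0],[0.0, -0.00, 0.0]]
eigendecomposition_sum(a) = [[-0.09, -0.13, -0.16], [-0.8, -1.07, -1.33], [0.44, 0.60, 0.74]] + [[-0.01, 0.07, 0.13], [0.02, -0.14, -0.25], [-0.01, 0.07, 0.12]] + [[-0.06, -0.35, -0.65], [0.16, 1.0, 1.84], [-0.09, -0.60, -1.10]]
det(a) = -0.00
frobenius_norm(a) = 1.15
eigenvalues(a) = [-0.43, -0.03, -0.15]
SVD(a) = [[0.71, 0.7, -0.1], [-0.57, 0.65, 0.5], [0.41, -0.29, 0.86]] @ diag([0.8320047505201545, 0.7958404396281794, 0.0024677447844131434]) @ [[0.46, -0.17, -0.87], [-0.77, -0.56, -0.30], [0.44, -0.81, 0.39]]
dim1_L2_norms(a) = [0.81, 0.7, 0.42]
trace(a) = -0.60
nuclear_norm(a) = 1.63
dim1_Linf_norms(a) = [0.68, 0.62, 0.34]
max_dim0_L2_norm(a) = 0.76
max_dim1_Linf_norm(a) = 0.68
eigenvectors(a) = [[-0.1, -0.41, 0.29],[-0.87, 0.81, -0.82],[0.48, -0.41, 0.49]]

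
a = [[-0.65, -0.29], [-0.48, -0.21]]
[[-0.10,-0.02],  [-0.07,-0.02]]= a@[[0.39, 0.55],[-0.54, -1.17]]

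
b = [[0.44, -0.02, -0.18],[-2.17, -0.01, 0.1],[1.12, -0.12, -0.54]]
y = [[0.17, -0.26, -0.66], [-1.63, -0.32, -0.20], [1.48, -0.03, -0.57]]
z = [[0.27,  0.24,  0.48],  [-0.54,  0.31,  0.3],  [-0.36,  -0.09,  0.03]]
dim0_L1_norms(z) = [1.17, 0.64, 0.81]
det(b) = -0.02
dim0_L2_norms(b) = [2.48, 0.12, 0.58]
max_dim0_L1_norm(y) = 3.28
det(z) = 0.06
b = y + z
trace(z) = 0.61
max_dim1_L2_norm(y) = 1.67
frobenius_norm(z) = 0.99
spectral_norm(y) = 2.24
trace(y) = -0.72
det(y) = 0.00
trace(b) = -0.11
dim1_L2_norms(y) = [0.73, 1.67, 1.59]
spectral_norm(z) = 0.75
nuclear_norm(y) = 3.16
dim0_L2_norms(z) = [0.7, 0.4, 0.57]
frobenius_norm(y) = 2.42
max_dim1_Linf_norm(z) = 0.54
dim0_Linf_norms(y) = [1.63, 0.32, 0.66]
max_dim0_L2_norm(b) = 2.48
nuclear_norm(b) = 2.98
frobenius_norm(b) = 2.55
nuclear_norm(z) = 1.52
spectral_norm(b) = 2.51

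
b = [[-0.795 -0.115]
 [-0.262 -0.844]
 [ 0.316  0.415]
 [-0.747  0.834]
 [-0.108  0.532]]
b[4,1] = 0.532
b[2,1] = 0.415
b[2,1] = 0.415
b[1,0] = -0.262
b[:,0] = [-0.795, -0.262, 0.316, -0.747, -0.108]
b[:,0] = [-0.795, -0.262, 0.316, -0.747, -0.108]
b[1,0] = -0.262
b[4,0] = -0.108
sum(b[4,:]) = 0.42400000000000004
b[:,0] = [-0.795, -0.262, 0.316, -0.747, -0.108]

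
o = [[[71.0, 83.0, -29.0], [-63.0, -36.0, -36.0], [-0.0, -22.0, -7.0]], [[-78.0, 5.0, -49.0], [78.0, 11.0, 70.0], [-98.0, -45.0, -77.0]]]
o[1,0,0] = -78.0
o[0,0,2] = -29.0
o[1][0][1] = 5.0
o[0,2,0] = -0.0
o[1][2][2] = -77.0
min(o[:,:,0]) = -98.0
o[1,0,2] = -49.0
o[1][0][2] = -49.0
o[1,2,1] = -45.0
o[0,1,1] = -36.0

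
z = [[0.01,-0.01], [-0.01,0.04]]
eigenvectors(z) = [[-0.96, 0.29], [-0.29, -0.96]]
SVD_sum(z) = [[0.00, -0.01], [-0.01, 0.04]] + [[0.01, 0.0], [0.0, 0.00]]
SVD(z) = [[-0.29, 0.96], [0.96, 0.29]] @ diag([0.043027756377319946, 0.006972243622680056]) @ [[-0.29, 0.96], [0.96, 0.29]]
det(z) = 0.00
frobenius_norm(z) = 0.04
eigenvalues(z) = [0.01, 0.04]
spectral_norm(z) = 0.04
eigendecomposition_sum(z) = [[0.01, 0.0], [0.0, 0.0]] + [[0.0, -0.01], [-0.01, 0.04]]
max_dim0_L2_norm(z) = 0.04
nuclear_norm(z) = 0.05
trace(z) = 0.05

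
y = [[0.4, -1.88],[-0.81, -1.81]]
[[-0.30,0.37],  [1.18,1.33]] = y @ [[-1.23,-0.81], [-0.10,-0.37]]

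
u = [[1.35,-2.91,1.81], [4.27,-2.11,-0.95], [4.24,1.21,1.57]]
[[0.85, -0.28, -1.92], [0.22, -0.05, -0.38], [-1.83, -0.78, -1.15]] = u @ [[-0.23, -0.09, -0.11], [-0.5, -0.07, 0.23], [-0.16, -0.2, -0.61]]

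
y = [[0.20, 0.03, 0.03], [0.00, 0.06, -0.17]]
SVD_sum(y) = [[0.18, 0.01, 0.08], [-0.06, -0.0, -0.02]] + [[0.02, 0.02, -0.05],  [0.06, 0.06, -0.15]]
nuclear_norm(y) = 0.38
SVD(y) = [[-0.95,0.30], [0.3,0.95]] @ diag([0.2070071818624283, 0.17733591474198207]) @ [[-0.92, -0.05, -0.39],[0.34, 0.37, -0.86]]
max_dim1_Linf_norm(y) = 0.2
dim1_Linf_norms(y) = [0.2, 0.17]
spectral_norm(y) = 0.21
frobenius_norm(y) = 0.27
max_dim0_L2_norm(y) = 0.2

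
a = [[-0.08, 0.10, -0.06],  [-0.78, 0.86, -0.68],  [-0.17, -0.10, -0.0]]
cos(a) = [[1.03,-0.04,0.03],[0.23,0.66,0.25],[-0.04,0.05,0.96]]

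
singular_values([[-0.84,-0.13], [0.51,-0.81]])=[1.08, 0.69]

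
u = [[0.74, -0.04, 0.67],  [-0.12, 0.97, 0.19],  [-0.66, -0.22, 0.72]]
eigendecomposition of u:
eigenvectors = [[-0.01-0.68j, (-0.01+0.68j), 0.29+0.00j], [0.04-0.21j, (0.04+0.21j), (-0.95+0j)], [(0.71+0j), 0.71-0.00j, 0.06+0.00j]]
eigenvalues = [(0.72+0.7j), (0.72-0.7j), (1+0j)]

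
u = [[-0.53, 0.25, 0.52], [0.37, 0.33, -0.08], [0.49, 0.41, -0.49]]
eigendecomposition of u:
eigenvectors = [[-0.78, 0.44, 0.69], [0.26, 0.73, -0.38], [0.56, 0.52, 0.62]]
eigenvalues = [-0.99, 0.5, -0.2]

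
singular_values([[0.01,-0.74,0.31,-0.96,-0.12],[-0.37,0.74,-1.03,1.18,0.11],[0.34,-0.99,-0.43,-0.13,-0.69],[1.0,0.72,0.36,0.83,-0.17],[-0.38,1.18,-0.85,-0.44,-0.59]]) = [2.46, 1.68, 1.24, 1.12, 0.07]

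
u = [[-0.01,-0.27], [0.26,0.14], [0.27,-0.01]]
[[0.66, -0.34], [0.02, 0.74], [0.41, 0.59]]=u @ [[1.44,  2.22], [-2.51,  1.19]]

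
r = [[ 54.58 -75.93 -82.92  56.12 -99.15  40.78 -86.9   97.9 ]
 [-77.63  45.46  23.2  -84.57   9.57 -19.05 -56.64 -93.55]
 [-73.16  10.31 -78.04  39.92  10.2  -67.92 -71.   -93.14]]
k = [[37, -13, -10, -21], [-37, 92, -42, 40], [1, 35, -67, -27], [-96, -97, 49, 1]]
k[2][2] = -67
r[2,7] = -93.14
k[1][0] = -37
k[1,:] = [-37, 92, -42, 40]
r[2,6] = -71.0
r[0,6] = -86.9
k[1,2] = -42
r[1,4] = 9.57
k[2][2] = -67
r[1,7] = -93.55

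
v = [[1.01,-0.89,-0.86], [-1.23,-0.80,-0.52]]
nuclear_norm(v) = 3.15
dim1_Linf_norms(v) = [1.01, 1.23]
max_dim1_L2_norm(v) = 1.6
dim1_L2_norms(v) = [1.6, 1.56]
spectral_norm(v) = 1.61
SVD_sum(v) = [[1.3, -0.40, -0.49], [-0.64, 0.2, 0.24]] + [[-0.29, -0.49, -0.37], [-0.59, -1.0, -0.76]]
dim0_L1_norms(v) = [2.24, 1.69, 1.38]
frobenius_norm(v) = 2.23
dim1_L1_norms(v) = [2.76, 2.55]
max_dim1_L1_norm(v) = 2.76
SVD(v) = [[-0.9, 0.44], [0.44, 0.9]] @ diag([1.6101525671503438, 1.5435377256481804]) @ [[-0.9,  0.28,  0.34],[-0.43,  -0.72,  -0.55]]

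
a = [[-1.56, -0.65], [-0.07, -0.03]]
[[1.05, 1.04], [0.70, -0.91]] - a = [[2.61,1.69], [0.77,-0.88]]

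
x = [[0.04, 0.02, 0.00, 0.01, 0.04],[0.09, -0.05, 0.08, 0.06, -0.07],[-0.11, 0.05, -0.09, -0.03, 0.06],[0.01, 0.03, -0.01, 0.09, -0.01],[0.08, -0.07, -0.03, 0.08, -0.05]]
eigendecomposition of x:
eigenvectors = [[(0.11+0j), (-0.51+0j), (0.77+0j), (0.28+0.04j), (0.28-0.04j)],[(-0.66+0j), (-0.22+0j), (-0.03+0j), 0.49+0.07j, (0.49-0.07j)],[(0.68+0j), (0.17+0j), (-0.32+0j), (-0.48+0.09j), -0.48-0.09j],[0.08+0.00j, -0.63+0.00j, (-0.18+0j), (-0.25-0.04j), (-0.25+0.04j)],[-0.30+0.00j, -0.53+0.00j, 0.52+0.00j, -0.61+0.00j, (-0.61-0j)]]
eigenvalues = [(-0.19+0j), (0.1+0j), (0.06+0j), (-0.02+0.01j), (-0.02-0.01j)]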